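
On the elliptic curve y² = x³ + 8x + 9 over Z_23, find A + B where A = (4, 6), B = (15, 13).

(4, 6) + (15, 13). λ = (13 - 6)/(15 - 4) ≡ 7/11 mod 23. 11⁻¹ ≡ 21 (mod 23), so λ ≡ 9.
  x = λ² - 4 - 15 = 81 - 19 ≡ 16; y = λ·(4 - 16) - 6 ≡ 1. → (16, 1)

(16, 1)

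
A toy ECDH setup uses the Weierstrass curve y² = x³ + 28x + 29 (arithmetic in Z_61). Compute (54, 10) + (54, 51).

The two points share x = 54 and their y-coordinates satisfy 10 + 51 ≡ 0 (mod 61), so they are inverses. Their sum is 𝒪.

O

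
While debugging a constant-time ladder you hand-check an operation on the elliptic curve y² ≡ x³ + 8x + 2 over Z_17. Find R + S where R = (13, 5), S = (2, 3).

(4, 9)

(13, 5) + (2, 3). λ = (3 - 5)/(2 - 13) ≡ 15/6 mod 17. 6⁻¹ ≡ 3 (mod 17), so λ ≡ 11.
  x = λ² - 13 - 2 = 121 - 15 ≡ 4; y = λ·(13 - 4) - 5 ≡ 9. → (4, 9)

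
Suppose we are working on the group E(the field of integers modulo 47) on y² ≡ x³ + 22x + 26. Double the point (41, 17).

(18, 35)

tangent at (41, 17): λ = (3·41² + 22)/(2·17) ≡ 36/34. 34⁻¹ ≡ 18 (mod 47), so λ ≡ 36·18 ≡ 37.
  x = λ² - 41 - 41 = 1369 - 82 ≡ 18; y = λ·(41 - 18) - 17 ≡ 35. → (18, 35)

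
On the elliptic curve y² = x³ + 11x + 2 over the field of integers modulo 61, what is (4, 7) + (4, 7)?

(58, 53)

tangent at (4, 7): λ = (3·4² + 11)/(2·7) ≡ 59/14. 14⁻¹ ≡ 48 (mod 61), so λ ≡ 59·48 ≡ 26.
  x = λ² - 4 - 4 = 676 - 8 ≡ 58; y = λ·(4 - 58) - 7 ≡ 53. → (58, 53)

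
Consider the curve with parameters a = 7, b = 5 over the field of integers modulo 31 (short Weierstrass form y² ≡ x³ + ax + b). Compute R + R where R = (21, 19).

(5, 14)

tangent at (21, 19): λ = (3·21² + 7)/(2·19) ≡ 28/7. 7⁻¹ ≡ 9 (mod 31), so λ ≡ 28·9 ≡ 4.
  x = λ² - 21 - 21 = 16 - 42 ≡ 5; y = λ·(21 - 5) - 19 ≡ 14. → (5, 14)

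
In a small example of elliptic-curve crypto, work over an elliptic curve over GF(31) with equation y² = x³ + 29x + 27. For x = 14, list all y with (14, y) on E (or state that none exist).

x³ + 29x + 27 = 3177 ≡ 15 (mod 31).
15 is a non-residue mod 31; no y exists.

none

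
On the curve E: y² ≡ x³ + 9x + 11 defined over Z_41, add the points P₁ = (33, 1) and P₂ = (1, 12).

(9, 1)

(33, 1) + (1, 12). λ = (12 - 1)/(1 - 33) ≡ 11/9 mod 41. 9⁻¹ ≡ 32 (mod 41), so λ ≡ 24.
  x = λ² - 33 - 1 = 576 - 34 ≡ 9; y = λ·(33 - 9) - 1 ≡ 1. → (9, 1)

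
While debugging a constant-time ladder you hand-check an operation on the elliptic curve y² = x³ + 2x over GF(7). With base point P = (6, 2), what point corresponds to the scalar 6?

(4, 3)

Double-and-add on 6 = (110)₂. Start with P = (6, 2) for the leading 1-bit.
double: tangent at (6, 2): λ = (3·6² + 2)/(2·2) ≡ 5/4. 4⁻¹ ≡ 2 (mod 7) since 4·2 = 8 ≡ 1, so λ ≡ 5·2 ≡ 3.
  x = λ² - 6 - 6 = 9 - 12 ≡ 4; y = λ·(6 - 4) - 2 ≡ 4. → (4, 4)
add P: (4, 4) + (6, 2). λ = (2 - 4)/(6 - 4) ≡ 5/2 mod 7. 2⁻¹ ≡ 4 (mod 7), so λ ≡ 6.
  x = λ² - 4 - 6 = 36 - 10 ≡ 5; y = λ·(4 - 5) - 4 ≡ 4. → (5, 4)
double: tangent at (5, 4): λ = (3·5² + 2)/(2·4) ≡ 0/1. 1⁻¹ ≡ 1 (mod 7), so λ ≡ 0·1 ≡ 0.
  x = λ² - 5 - 5 = 0 - 10 ≡ 4; y = λ·(5 - 4) - 4 ≡ 3. → (4, 3)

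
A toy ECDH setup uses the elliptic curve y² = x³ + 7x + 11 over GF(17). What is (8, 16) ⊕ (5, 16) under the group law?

(8, 16) + (5, 16). λ = (16 - 16)/(5 - 8) ≡ 0/14 mod 17. 14⁻¹ ≡ 11 (mod 17), so λ ≡ 0.
  x = λ² - 8 - 5 = 0 - 13 ≡ 4; y = λ·(8 - 4) - 16 ≡ 1. → (4, 1)

(4, 1)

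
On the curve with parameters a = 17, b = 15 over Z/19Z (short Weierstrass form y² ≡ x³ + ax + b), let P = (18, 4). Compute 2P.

tangent at (18, 4): λ = (3·18² + 17)/(2·4) ≡ 1/8. 8⁻¹ ≡ 12 (mod 19) since 8·12 = 96 ≡ 1, so λ ≡ 1·12 ≡ 12.
  x = λ² - 18 - 18 = 144 - 36 ≡ 13; y = λ·(18 - 13) - 4 ≡ 18. → (13, 18)

(13, 18)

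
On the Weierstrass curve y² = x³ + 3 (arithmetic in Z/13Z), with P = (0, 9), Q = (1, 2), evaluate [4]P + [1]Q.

(9, 2)

First 4P:
Double-and-add on 4 = (100)₂. Start with P = (0, 9) for the leading 1-bit.
double: tangent at (0, 9): λ = (3·0² + 0)/(2·9) ≡ 0/5. 5⁻¹ ≡ 8 (mod 13), so λ ≡ 0·8 ≡ 0.
  x = λ² - 0 - 0 = 0 - 0 ≡ 0; y = λ·(0 - 0) - 9 ≡ 4. → (0, 4)
double: tangent at (0, 4): λ = (3·0² + 0)/(2·4) ≡ 0/8. 8⁻¹ ≡ 5 (mod 13), so λ ≡ 0·5 ≡ 0.
  x = λ² - 0 - 0 = 0 - 0 ≡ 0; y = λ·(0 - 0) - 4 ≡ 9. → (0, 9)
4P = (0, 9).
Finally 4P + Q:
(0, 9) + (1, 2). λ = (2 - 9)/(1 - 0) ≡ 6/1 mod 13. 1⁻¹ ≡ 1 (mod 13) since 1·1 = 1 ≡ 1, so λ ≡ 6.
  x = λ² - 0 - 1 = 36 - 1 ≡ 9; y = λ·(0 - 9) - 9 ≡ 2. → (9, 2)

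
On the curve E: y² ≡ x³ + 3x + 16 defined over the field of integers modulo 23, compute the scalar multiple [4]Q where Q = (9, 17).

Double-and-add on 4 = (100)₂. Start with Q = (9, 17) for the leading 1-bit.
double: tangent at (9, 17): λ = (3·9² + 3)/(2·17) ≡ 16/11. 11⁻¹ ≡ 21 (mod 23) since 11·21 = 231 ≡ 1, so λ ≡ 16·21 ≡ 14.
  x = λ² - 9 - 9 = 196 - 18 ≡ 17; y = λ·(9 - 17) - 17 ≡ 9. → (17, 9)
double: tangent at (17, 9): λ = (3·17² + 3)/(2·9) ≡ 19/18. 18⁻¹ ≡ 9 (mod 23), so λ ≡ 19·9 ≡ 10.
  x = λ² - 17 - 17 = 100 - 34 ≡ 20; y = λ·(17 - 20) - 9 ≡ 7. → (20, 7)

(20, 7)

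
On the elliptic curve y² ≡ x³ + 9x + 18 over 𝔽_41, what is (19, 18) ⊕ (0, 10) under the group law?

(19, 18) + (0, 10). λ = (10 - 18)/(0 - 19) ≡ 33/22 mod 41. 22⁻¹ ≡ 28 (mod 41) since 22·28 = 616 ≡ 1, so λ ≡ 22.
  x = λ² - 19 - 0 = 484 - 19 ≡ 14; y = λ·(19 - 14) - 18 ≡ 10. → (14, 10)

(14, 10)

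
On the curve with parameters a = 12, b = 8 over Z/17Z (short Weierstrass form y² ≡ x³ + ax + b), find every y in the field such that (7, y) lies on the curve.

x³ + 12x + 8 = 435 ≡ 10 (mod 17).
10 is a non-residue mod 17; no y exists.

none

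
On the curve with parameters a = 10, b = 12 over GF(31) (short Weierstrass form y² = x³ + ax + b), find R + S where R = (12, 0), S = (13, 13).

(20, 20)

(12, 0) + (13, 13). λ = (13 - 0)/(13 - 12) ≡ 13/1 mod 31. 1⁻¹ ≡ 1 (mod 31), so λ ≡ 13.
  x = λ² - 12 - 13 = 169 - 25 ≡ 20; y = λ·(12 - 20) - 0 ≡ 20. → (20, 20)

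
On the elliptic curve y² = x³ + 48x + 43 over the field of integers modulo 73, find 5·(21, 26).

(63, 60)

Write Q = (21, 26).
Double-and-add on 5 = (101)₂. Start with Q = (21, 26) for the leading 1-bit.
double: tangent at (21, 26): λ = (3·21² + 48)/(2·26) ≡ 57/52. 52⁻¹ ≡ 66 (mod 73), so λ ≡ 57·66 ≡ 39.
  x = λ² - 21 - 21 = 1521 - 42 ≡ 19; y = λ·(21 - 19) - 26 ≡ 52. → (19, 52)
double: tangent at (19, 52): λ = (3·19² + 48)/(2·52) ≡ 36/31. 31⁻¹ ≡ 33 (mod 73), so λ ≡ 36·33 ≡ 20.
  x = λ² - 19 - 19 = 400 - 38 ≡ 70; y = λ·(19 - 70) - 52 ≡ 23. → (70, 23)
add Q: (70, 23) + (21, 26). λ = (26 - 23)/(21 - 70) ≡ 3/24 mod 73. 24⁻¹ ≡ 70 (mod 73), so λ ≡ 64.
  x = λ² - 70 - 21 = 4096 - 91 ≡ 63; y = λ·(70 - 63) - 23 ≡ 60. → (63, 60)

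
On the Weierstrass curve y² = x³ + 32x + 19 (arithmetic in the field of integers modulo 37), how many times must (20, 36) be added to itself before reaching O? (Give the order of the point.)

2P: tangent at (20, 36): λ = (3·20² + 32)/(2·36) ≡ 11/35. 35⁻¹ ≡ 18 (mod 37) since 35·18 = 630 ≡ 1, so λ ≡ 11·18 ≡ 13.
  x = λ² - 20 - 20 = 169 - 40 ≡ 18; y = λ·(20 - 18) - 36 ≡ 27. → (18, 27)
3P: (18, 27) + (20, 36). λ = (36 - 27)/(20 - 18) ≡ 9/2 mod 37. 2⁻¹ ≡ 19 (mod 37) since 2·19 = 38 ≡ 1, so λ ≡ 23.
  x = λ² - 18 - 20 = 529 - 38 ≡ 10; y = λ·(18 - 10) - 27 ≡ 9. → (10, 9)
4P: (10, 9) + (20, 36). λ = (36 - 9)/(20 - 10) ≡ 27/10 mod 37. 10⁻¹ ≡ 26 (mod 37) since 10·26 = 260 ≡ 1, so λ ≡ 36.
  x = λ² - 10 - 20 = 1296 - 30 ≡ 8; y = λ·(10 - 8) - 9 ≡ 26. → (8, 26)
5P: (8, 26) + (20, 36). λ = (36 - 26)/(20 - 8) ≡ 10/12 mod 37. 12⁻¹ ≡ 34 (mod 37), so λ ≡ 7.
  x = λ² - 8 - 20 = 49 - 28 ≡ 21; y = λ·(8 - 21) - 26 ≡ 31. → (21, 31)
6P: (21, 31) + (20, 36). λ = (36 - 31)/(20 - 21) ≡ 5/36 mod 37. 36⁻¹ ≡ 36 (mod 37) since 36·36 = 1296 ≡ 1, so λ ≡ 32.
  x = λ² - 21 - 20 = 1024 - 41 ≡ 21; y = λ·(21 - 21) - 31 ≡ 6. → (21, 6)
7P: (21, 6) + (20, 36). λ = (36 - 6)/(20 - 21) ≡ 30/36 mod 37. 36⁻¹ ≡ 36 (mod 37) since 36·36 = 1296 ≡ 1, so λ ≡ 7.
  x = λ² - 21 - 20 = 49 - 41 ≡ 8; y = λ·(21 - 8) - 6 ≡ 11. → (8, 11)
8P: (8, 11) + (20, 36). λ = (36 - 11)/(20 - 8) ≡ 25/12 mod 37. 12⁻¹ ≡ 34 (mod 37), so λ ≡ 36.
  x = λ² - 8 - 20 = 1296 - 28 ≡ 10; y = λ·(8 - 10) - 11 ≡ 28. → (10, 28)
9P: (10, 28) + (20, 36). λ = (36 - 28)/(20 - 10) ≡ 8/10 mod 37. 10⁻¹ ≡ 26 (mod 37) since 10·26 = 260 ≡ 1, so λ ≡ 23.
  x = λ² - 10 - 20 = 529 - 30 ≡ 18; y = λ·(10 - 18) - 28 ≡ 10. → (18, 10)
10P: (18, 10) + (20, 36). λ = (36 - 10)/(20 - 18) ≡ 26/2 mod 37. 2⁻¹ ≡ 19 (mod 37), so λ ≡ 13.
  x = λ² - 18 - 20 = 169 - 38 ≡ 20; y = λ·(18 - 20) - 10 ≡ 1. → (20, 1)
11P: (20, 1) + (20, 36): same x and y₁ ≡ -y₂, so the sum is O.
11P = O, so the order is 11.

11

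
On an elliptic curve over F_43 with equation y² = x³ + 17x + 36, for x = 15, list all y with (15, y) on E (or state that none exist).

21, 22

x³ + 17x + 36 = 3666 ≡ 11 (mod 43).
Square roots of 11 mod 43: 21 and 22 (since 21² = 441 ≡ 11).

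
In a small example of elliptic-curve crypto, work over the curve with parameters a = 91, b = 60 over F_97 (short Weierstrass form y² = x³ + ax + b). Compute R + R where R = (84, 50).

tangent at (84, 50): λ = (3·84² + 91)/(2·50) ≡ 16/3. 3⁻¹ ≡ 65 (mod 97), so λ ≡ 16·65 ≡ 70.
  x = λ² - 84 - 84 = 4900 - 168 ≡ 76; y = λ·(84 - 76) - 50 ≡ 25. → (76, 25)

(76, 25)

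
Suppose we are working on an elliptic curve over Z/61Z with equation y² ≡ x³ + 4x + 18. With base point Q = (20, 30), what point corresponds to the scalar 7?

(51, 36)

Repeated addition: build up to 7Q.
2Q: tangent at (20, 30): λ = (3·20² + 4)/(2·30) ≡ 45/60. 60⁻¹ ≡ 60 (mod 61), so λ ≡ 45·60 ≡ 16.
  x = λ² - 20 - 20 = 256 - 40 ≡ 33; y = λ·(20 - 33) - 30 ≡ 6. → (33, 6)
3Q: (33, 6) + (20, 30). λ = (30 - 6)/(20 - 33) ≡ 24/48 mod 61. 48⁻¹ ≡ 14 (mod 61), so λ ≡ 31.
  x = λ² - 33 - 20 = 961 - 53 ≡ 54; y = λ·(33 - 54) - 6 ≡ 14. → (54, 14)
4Q: (54, 14) + (20, 30). λ = (30 - 14)/(20 - 54) ≡ 16/27 mod 61. 27⁻¹ ≡ 52 (mod 61) since 27·52 = 1404 ≡ 1, so λ ≡ 39.
  x = λ² - 54 - 20 = 1521 - 74 ≡ 44; y = λ·(54 - 44) - 14 ≡ 10. → (44, 10)
5Q: (44, 10) + (20, 30). λ = (30 - 10)/(20 - 44) ≡ 20/37 mod 61. 37⁻¹ ≡ 33 (mod 61), so λ ≡ 50.
  x = λ² - 44 - 20 = 2500 - 64 ≡ 57; y = λ·(44 - 57) - 10 ≡ 11. → (57, 11)
6Q: (57, 11) + (20, 30). λ = (30 - 11)/(20 - 57) ≡ 19/24 mod 61. 24⁻¹ ≡ 28 (mod 61), so λ ≡ 44.
  x = λ² - 57 - 20 = 1936 - 77 ≡ 29; y = λ·(57 - 29) - 11 ≡ 1. → (29, 1)
7Q: (29, 1) + (20, 30). λ = (30 - 1)/(20 - 29) ≡ 29/52 mod 61. 52⁻¹ ≡ 27 (mod 61), so λ ≡ 51.
  x = λ² - 29 - 20 = 2601 - 49 ≡ 51; y = λ·(29 - 51) - 1 ≡ 36. → (51, 36)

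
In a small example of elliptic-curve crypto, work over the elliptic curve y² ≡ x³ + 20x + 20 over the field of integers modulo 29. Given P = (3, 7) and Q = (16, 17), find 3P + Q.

First 3P:
Repeated addition: build up to 3P.
2P: tangent at (3, 7): λ = (3·3² + 20)/(2·7) ≡ 18/14. 14⁻¹ ≡ 27 (mod 29), so λ ≡ 18·27 ≡ 22.
  x = λ² - 3 - 3 = 484 - 6 ≡ 14; y = λ·(3 - 14) - 7 ≡ 12. → (14, 12)
3P: (14, 12) + (3, 7). λ = (7 - 12)/(3 - 14) ≡ 24/18 mod 29. 18⁻¹ ≡ 21 (mod 29), so λ ≡ 11.
  x = λ² - 14 - 3 = 121 - 17 ≡ 17; y = λ·(14 - 17) - 12 ≡ 13. → (17, 13)
3P = (17, 13).
Finally 3P + Q:
(17, 13) + (16, 17). λ = (17 - 13)/(16 - 17) ≡ 4/28 mod 29. 28⁻¹ ≡ 28 (mod 29), so λ ≡ 25.
  x = λ² - 17 - 16 = 625 - 33 ≡ 12; y = λ·(17 - 12) - 13 ≡ 25. → (12, 25)

(12, 25)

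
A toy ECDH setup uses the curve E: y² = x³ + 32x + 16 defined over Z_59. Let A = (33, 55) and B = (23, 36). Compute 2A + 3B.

First 2A:
Repeated addition: build up to 2A.
2A: tangent at (33, 55): λ = (3·33² + 32)/(2·55) ≡ 54/51. 51⁻¹ ≡ 22 (mod 59), so λ ≡ 54·22 ≡ 8.
  x = λ² - 33 - 33 = 64 - 66 ≡ 57; y = λ·(33 - 57) - 55 ≡ 48. → (57, 48)
2A = (57, 48).
Next 3B:
Repeated addition: build up to 3B.
2B: tangent at (23, 36): λ = (3·23² + 32)/(2·36) ≡ 26/13. 13⁻¹ ≡ 50 (mod 59) since 13·50 = 650 ≡ 1, so λ ≡ 26·50 ≡ 2.
  x = λ² - 23 - 23 = 4 - 46 ≡ 17; y = λ·(23 - 17) - 36 ≡ 35. → (17, 35)
3B: (17, 35) + (23, 36). λ = (36 - 35)/(23 - 17) ≡ 1/6 mod 59. 6⁻¹ ≡ 10 (mod 59) since 6·10 = 60 ≡ 1, so λ ≡ 10.
  x = λ² - 17 - 23 = 100 - 40 ≡ 1; y = λ·(17 - 1) - 35 ≡ 7. → (1, 7)
3B = (1, 7).
Finally 2A + 3B:
(57, 48) + (1, 7). λ = (7 - 48)/(1 - 57) ≡ 18/3 mod 59. 3⁻¹ ≡ 20 (mod 59) since 3·20 = 60 ≡ 1, so λ ≡ 6.
  x = λ² - 57 - 1 = 36 - 58 ≡ 37; y = λ·(57 - 37) - 48 ≡ 13. → (37, 13)

(37, 13)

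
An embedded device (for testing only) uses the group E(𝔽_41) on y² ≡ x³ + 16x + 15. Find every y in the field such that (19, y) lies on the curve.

none

x³ + 16x + 15 = 7178 ≡ 3 (mod 41).
3 is a non-residue mod 41; no y exists.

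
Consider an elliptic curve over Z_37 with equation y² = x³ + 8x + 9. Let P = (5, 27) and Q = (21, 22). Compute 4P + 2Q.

(0, 3)

First 4P:
Double-and-add on 4 = (100)₂. Start with P = (5, 27) for the leading 1-bit.
double: tangent at (5, 27): λ = (3·5² + 8)/(2·27) ≡ 9/17. 17⁻¹ ≡ 24 (mod 37) since 17·24 = 408 ≡ 1, so λ ≡ 9·24 ≡ 31.
  x = λ² - 5 - 5 = 961 - 10 ≡ 26; y = λ·(5 - 26) - 27 ≡ 25. → (26, 25)
double: tangent at (26, 25): λ = (3·26² + 8)/(2·25) ≡ 1/13. 13⁻¹ ≡ 20 (mod 37) since 13·20 = 260 ≡ 1, so λ ≡ 1·20 ≡ 20.
  x = λ² - 26 - 26 = 400 - 52 ≡ 15; y = λ·(26 - 15) - 25 ≡ 10. → (15, 10)
4P = (15, 10).
Next 2Q:
Repeated addition: build up to 2Q.
2Q: tangent at (21, 22): λ = (3·21² + 8)/(2·22) ≡ 36/7. 7⁻¹ ≡ 16 (mod 37), so λ ≡ 36·16 ≡ 21.
  x = λ² - 21 - 21 = 441 - 42 ≡ 29; y = λ·(21 - 29) - 22 ≡ 32. → (29, 32)
2Q = (29, 32).
Finally 4P + 2Q:
(15, 10) + (29, 32). λ = (32 - 10)/(29 - 15) ≡ 22/14 mod 37. 14⁻¹ ≡ 8 (mod 37) since 14·8 = 112 ≡ 1, so λ ≡ 28.
  x = λ² - 15 - 29 = 784 - 44 ≡ 0; y = λ·(15 - 0) - 10 ≡ 3. → (0, 3)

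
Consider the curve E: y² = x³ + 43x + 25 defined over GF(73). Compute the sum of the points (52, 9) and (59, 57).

(52, 9) + (59, 57). λ = (57 - 9)/(59 - 52) ≡ 48/7 mod 73. 7⁻¹ ≡ 21 (mod 73) since 7·21 = 147 ≡ 1, so λ ≡ 59.
  x = λ² - 52 - 59 = 3481 - 111 ≡ 12; y = λ·(52 - 12) - 9 ≡ 15. → (12, 15)

(12, 15)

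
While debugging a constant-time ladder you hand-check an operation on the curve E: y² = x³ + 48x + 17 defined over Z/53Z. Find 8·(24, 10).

(21, 51)

Write G = (24, 10).
Double-and-add on 8 = (1000)₂. Start with G = (24, 10) for the leading 1-bit.
double: tangent at (24, 10): λ = (3·24² + 48)/(2·10) ≡ 27/20. 20⁻¹ ≡ 8 (mod 53) since 20·8 = 160 ≡ 1, so λ ≡ 27·8 ≡ 4.
  x = λ² - 24 - 24 = 16 - 48 ≡ 21; y = λ·(24 - 21) - 10 ≡ 2. → (21, 2)
double: tangent at (21, 2): λ = (3·21² + 48)/(2·2) ≡ 46/4. 4⁻¹ ≡ 40 (mod 53) since 4·40 = 160 ≡ 1, so λ ≡ 46·40 ≡ 38.
  x = λ² - 21 - 21 = 1444 - 42 ≡ 24; y = λ·(21 - 24) - 2 ≡ 43. → (24, 43)
double: tangent at (24, 43): λ = (3·24² + 48)/(2·43) ≡ 27/33. 33⁻¹ ≡ 45 (mod 53), so λ ≡ 27·45 ≡ 49.
  x = λ² - 24 - 24 = 2401 - 48 ≡ 21; y = λ·(24 - 21) - 43 ≡ 51. → (21, 51)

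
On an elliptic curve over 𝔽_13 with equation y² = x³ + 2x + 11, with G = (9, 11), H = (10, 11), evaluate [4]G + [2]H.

(1, 1)

First 4G:
Repeated addition: build up to 4G.
2G: tangent at (9, 11): λ = (3·9² + 2)/(2·11) ≡ 11/9. 9⁻¹ ≡ 3 (mod 13), so λ ≡ 11·3 ≡ 7.
  x = λ² - 9 - 9 = 49 - 18 ≡ 5; y = λ·(9 - 5) - 11 ≡ 4. → (5, 4)
3G: (5, 4) + (9, 11). λ = (11 - 4)/(9 - 5) ≡ 7/4 mod 13. 4⁻¹ ≡ 10 (mod 13) since 4·10 = 40 ≡ 1, so λ ≡ 5.
  x = λ² - 5 - 9 = 25 - 14 ≡ 11; y = λ·(5 - 11) - 4 ≡ 5. → (11, 5)
4G: (11, 5) + (9, 11). λ = (11 - 5)/(9 - 11) ≡ 6/11 mod 13. 11⁻¹ ≡ 6 (mod 13), so λ ≡ 10.
  x = λ² - 11 - 9 = 100 - 20 ≡ 2; y = λ·(11 - 2) - 5 ≡ 7. → (2, 7)
4G = (2, 7).
Next 2H:
Repeated addition: build up to 2H.
2H: tangent at (10, 11): λ = (3·10² + 2)/(2·11) ≡ 3/9. 9⁻¹ ≡ 3 (mod 13) since 9·3 = 27 ≡ 1, so λ ≡ 3·3 ≡ 9.
  x = λ² - 10 - 10 = 81 - 20 ≡ 9; y = λ·(10 - 9) - 11 ≡ 11. → (9, 11)
2H = (9, 11).
Finally 4G + 2H:
(2, 7) + (9, 11). λ = (11 - 7)/(9 - 2) ≡ 4/7 mod 13. 7⁻¹ ≡ 2 (mod 13) since 7·2 = 14 ≡ 1, so λ ≡ 8.
  x = λ² - 2 - 9 = 64 - 11 ≡ 1; y = λ·(2 - 1) - 7 ≡ 1. → (1, 1)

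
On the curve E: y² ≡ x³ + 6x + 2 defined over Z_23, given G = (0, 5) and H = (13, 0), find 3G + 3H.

First 3G:
Repeated addition: build up to 3G.
2G: tangent at (0, 5): λ = (3·0² + 6)/(2·5) ≡ 6/10. 10⁻¹ ≡ 7 (mod 23) since 10·7 = 70 ≡ 1, so λ ≡ 6·7 ≡ 19.
  x = λ² - 0 - 0 = 361 - 0 ≡ 16; y = λ·(0 - 16) - 5 ≡ 13. → (16, 13)
3G: (16, 13) + (0, 5). λ = (5 - 13)/(0 - 16) ≡ 15/7 mod 23. 7⁻¹ ≡ 10 (mod 23) since 7·10 = 70 ≡ 1, so λ ≡ 12.
  x = λ² - 16 - 0 = 144 - 16 ≡ 13; y = λ·(16 - 13) - 13 ≡ 0. → (13, 0)
3G = (13, 0).
Next 3H:
Repeated addition: build up to 3H.
2H: (13, 0) + (13, 0): same x and y₁ ≡ -y₂, so the sum is 𝒪.
3H: 𝒪 + (13, 0) = (13, 0) (identity).
3H = (13, 0).
Finally 3G + 3H:
(13, 0) + (13, 0): same x and y₁ ≡ -y₂, so the sum is 𝒪.

O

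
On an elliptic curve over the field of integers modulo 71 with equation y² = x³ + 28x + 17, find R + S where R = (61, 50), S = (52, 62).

(61, 50) + (52, 62). λ = (62 - 50)/(52 - 61) ≡ 12/62 mod 71. 62⁻¹ ≡ 63 (mod 71), so λ ≡ 46.
  x = λ² - 61 - 52 = 2116 - 113 ≡ 15; y = λ·(61 - 15) - 50 ≡ 7. → (15, 7)

(15, 7)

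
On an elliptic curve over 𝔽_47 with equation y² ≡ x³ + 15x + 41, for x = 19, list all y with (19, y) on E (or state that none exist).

none

x³ + 15x + 41 = 7185 ≡ 41 (mod 47).
41 is a non-residue mod 47; no y exists.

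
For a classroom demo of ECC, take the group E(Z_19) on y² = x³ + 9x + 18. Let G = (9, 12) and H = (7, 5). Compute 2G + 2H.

(2, 5)

First 2G:
Repeated addition: build up to 2G.
2G: tangent at (9, 12): λ = (3·9² + 9)/(2·12) ≡ 5/5. 5⁻¹ ≡ 4 (mod 19) since 5·4 = 20 ≡ 1, so λ ≡ 5·4 ≡ 1.
  x = λ² - 9 - 9 = 1 - 18 ≡ 2; y = λ·(9 - 2) - 12 ≡ 14. → (2, 14)
2G = (2, 14).
Next 2H:
Repeated addition: build up to 2H.
2H: tangent at (7, 5): λ = (3·7² + 9)/(2·5) ≡ 4/10. 10⁻¹ ≡ 2 (mod 19), so λ ≡ 4·2 ≡ 8.
  x = λ² - 7 - 7 = 64 - 14 ≡ 12; y = λ·(7 - 12) - 5 ≡ 12. → (12, 12)
2H = (12, 12).
Finally 2G + 2H:
(2, 14) + (12, 12). λ = (12 - 14)/(12 - 2) ≡ 17/10 mod 19. 10⁻¹ ≡ 2 (mod 19) since 10·2 = 20 ≡ 1, so λ ≡ 15.
  x = λ² - 2 - 12 = 225 - 14 ≡ 2; y = λ·(2 - 2) - 14 ≡ 5. → (2, 5)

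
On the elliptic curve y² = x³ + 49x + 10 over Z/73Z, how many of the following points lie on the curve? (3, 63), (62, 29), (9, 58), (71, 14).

(3, 63): 63² ≡ 27, rhs ≡ 38 → off.
(62, 29): 29² ≡ 38, rhs ≡ 38 → on.
(9, 58): 58² ≡ 6, rhs ≡ 12 → off.
(71, 14): 14² ≡ 50, rhs ≡ 50 → on.

2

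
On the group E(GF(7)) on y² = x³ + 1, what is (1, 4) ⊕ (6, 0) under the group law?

(4, 4)

(1, 4) + (6, 0). λ = (0 - 4)/(6 - 1) ≡ 3/5 mod 7. 5⁻¹ ≡ 3 (mod 7) since 5·3 = 15 ≡ 1, so λ ≡ 2.
  x = λ² - 1 - 6 = 4 - 7 ≡ 4; y = λ·(1 - 4) - 4 ≡ 4. → (4, 4)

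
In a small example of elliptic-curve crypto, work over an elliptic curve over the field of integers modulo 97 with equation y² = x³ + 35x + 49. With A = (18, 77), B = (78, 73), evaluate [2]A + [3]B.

First 2A:
Repeated addition: build up to 2A.
2A: tangent at (18, 77): λ = (3·18² + 35)/(2·77) ≡ 37/57. 57⁻¹ ≡ 80 (mod 97), so λ ≡ 37·80 ≡ 50.
  x = λ² - 18 - 18 = 2500 - 36 ≡ 39; y = λ·(18 - 39) - 77 ≡ 37. → (39, 37)
2A = (39, 37).
Next 3B:
Repeated addition: build up to 3B.
2B: tangent at (78, 73): λ = (3·78² + 35)/(2·73) ≡ 51/49. 49⁻¹ ≡ 2 (mod 97) since 49·2 = 98 ≡ 1, so λ ≡ 51·2 ≡ 5.
  x = λ² - 78 - 78 = 25 - 156 ≡ 63; y = λ·(78 - 63) - 73 ≡ 2. → (63, 2)
3B: (63, 2) + (78, 73). λ = (73 - 2)/(78 - 63) ≡ 71/15 mod 97. 15⁻¹ ≡ 13 (mod 97) since 15·13 = 195 ≡ 1, so λ ≡ 50.
  x = λ² - 63 - 78 = 2500 - 141 ≡ 31; y = λ·(63 - 31) - 2 ≡ 46. → (31, 46)
3B = (31, 46).
Finally 2A + 3B:
(39, 37) + (31, 46). λ = (46 - 37)/(31 - 39) ≡ 9/89 mod 97. 89⁻¹ ≡ 12 (mod 97) since 89·12 = 1068 ≡ 1, so λ ≡ 11.
  x = λ² - 39 - 31 = 121 - 70 ≡ 51; y = λ·(39 - 51) - 37 ≡ 25. → (51, 25)

(51, 25)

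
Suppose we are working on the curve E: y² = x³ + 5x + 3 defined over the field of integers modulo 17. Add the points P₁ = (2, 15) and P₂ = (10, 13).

(2, 15) + (10, 13). λ = (13 - 15)/(10 - 2) ≡ 15/8 mod 17. 8⁻¹ ≡ 15 (mod 17) since 8·15 = 120 ≡ 1, so λ ≡ 4.
  x = λ² - 2 - 10 = 16 - 12 ≡ 4; y = λ·(2 - 4) - 15 ≡ 11. → (4, 11)

(4, 11)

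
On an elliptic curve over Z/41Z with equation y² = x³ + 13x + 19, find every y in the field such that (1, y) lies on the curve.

19, 22

x³ + 13x + 19 = 33 ≡ 33 (mod 41).
Square roots of 33 mod 41: 19 and 22 (since 19² = 361 ≡ 33).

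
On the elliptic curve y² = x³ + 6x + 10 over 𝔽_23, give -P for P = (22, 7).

-(22, 7) = (22, -7 mod 23) = (22, 16).

(22, 16)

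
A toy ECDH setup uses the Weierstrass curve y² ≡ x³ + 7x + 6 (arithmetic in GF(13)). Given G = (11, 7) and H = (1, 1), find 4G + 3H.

First 4G:
Repeated addition: build up to 4G.
2G: tangent at (11, 7): λ = (3·11² + 7)/(2·7) ≡ 6/1. 1⁻¹ ≡ 1 (mod 13) since 1·1 = 1 ≡ 1, so λ ≡ 6·1 ≡ 6.
  x = λ² - 11 - 11 = 36 - 22 ≡ 1; y = λ·(11 - 1) - 7 ≡ 1. → (1, 1)
3G: (1, 1) + (11, 7). λ = (7 - 1)/(11 - 1) ≡ 6/10 mod 13. 10⁻¹ ≡ 4 (mod 13), so λ ≡ 11.
  x = λ² - 1 - 11 = 121 - 12 ≡ 5; y = λ·(1 - 5) - 1 ≡ 7. → (5, 7)
4G: (5, 7) + (11, 7). λ = (7 - 7)/(11 - 5) ≡ 0/6 mod 13. 6⁻¹ ≡ 11 (mod 13), so λ ≡ 0.
  x = λ² - 5 - 11 = 0 - 16 ≡ 10; y = λ·(5 - 10) - 7 ≡ 6. → (10, 6)
4G = (10, 6).
Next 3H:
Repeated addition: build up to 3H.
2H: tangent at (1, 1): λ = (3·1² + 7)/(2·1) ≡ 10/2. 2⁻¹ ≡ 7 (mod 13) since 2·7 = 14 ≡ 1, so λ ≡ 10·7 ≡ 5.
  x = λ² - 1 - 1 = 25 - 2 ≡ 10; y = λ·(1 - 10) - 1 ≡ 6. → (10, 6)
3H: (10, 6) + (1, 1). λ = (1 - 6)/(1 - 10) ≡ 8/4 mod 13. 4⁻¹ ≡ 10 (mod 13) since 4·10 = 40 ≡ 1, so λ ≡ 2.
  x = λ² - 10 - 1 = 4 - 11 ≡ 6; y = λ·(10 - 6) - 6 ≡ 2. → (6, 2)
3H = (6, 2).
Finally 4G + 3H:
(10, 6) + (6, 2). λ = (2 - 6)/(6 - 10) ≡ 9/9 mod 13. 9⁻¹ ≡ 3 (mod 13), so λ ≡ 1.
  x = λ² - 10 - 6 = 1 - 16 ≡ 11; y = λ·(10 - 11) - 6 ≡ 6. → (11, 6)

(11, 6)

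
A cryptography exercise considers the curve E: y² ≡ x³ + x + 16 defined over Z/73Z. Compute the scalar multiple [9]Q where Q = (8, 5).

(62, 39)

Repeated addition: build up to 9Q.
2Q: tangent at (8, 5): λ = (3·8² + 1)/(2·5) ≡ 47/10. 10⁻¹ ≡ 22 (mod 73), so λ ≡ 47·22 ≡ 12.
  x = λ² - 8 - 8 = 144 - 16 ≡ 55; y = λ·(8 - 55) - 5 ≡ 15. → (55, 15)
3Q: (55, 15) + (8, 5). λ = (5 - 15)/(8 - 55) ≡ 63/26 mod 73. 26⁻¹ ≡ 59 (mod 73), so λ ≡ 67.
  x = λ² - 55 - 8 = 4489 - 63 ≡ 46; y = λ·(55 - 46) - 15 ≡ 4. → (46, 4)
4Q: (46, 4) + (8, 5). λ = (5 - 4)/(8 - 46) ≡ 1/35 mod 73. 35⁻¹ ≡ 48 (mod 73) since 35·48 = 1680 ≡ 1, so λ ≡ 48.
  x = λ² - 46 - 8 = 2304 - 54 ≡ 60; y = λ·(46 - 60) - 4 ≡ 54. → (60, 54)
5Q: (60, 54) + (8, 5). λ = (5 - 54)/(8 - 60) ≡ 24/21 mod 73. 21⁻¹ ≡ 7 (mod 73) since 21·7 = 147 ≡ 1, so λ ≡ 22.
  x = λ² - 60 - 8 = 484 - 68 ≡ 51; y = λ·(60 - 51) - 54 ≡ 71. → (51, 71)
6Q: (51, 71) + (8, 5). λ = (5 - 71)/(8 - 51) ≡ 7/30 mod 73. 30⁻¹ ≡ 56 (mod 73), so λ ≡ 27.
  x = λ² - 51 - 8 = 729 - 59 ≡ 13; y = λ·(51 - 13) - 71 ≡ 6. → (13, 6)
7Q: (13, 6) + (8, 5). λ = (5 - 6)/(8 - 13) ≡ 72/68 mod 73. 68⁻¹ ≡ 29 (mod 73) since 68·29 = 1972 ≡ 1, so λ ≡ 44.
  x = λ² - 13 - 8 = 1936 - 21 ≡ 17; y = λ·(13 - 17) - 6 ≡ 37. → (17, 37)
8Q: (17, 37) + (8, 5). λ = (5 - 37)/(8 - 17) ≡ 41/64 mod 73. 64⁻¹ ≡ 8 (mod 73) since 64·8 = 512 ≡ 1, so λ ≡ 36.
  x = λ² - 17 - 8 = 1296 - 25 ≡ 30; y = λ·(17 - 30) - 37 ≡ 6. → (30, 6)
9Q: (30, 6) + (8, 5). λ = (5 - 6)/(8 - 30) ≡ 72/51 mod 73. 51⁻¹ ≡ 63 (mod 73), so λ ≡ 10.
  x = λ² - 30 - 8 = 100 - 38 ≡ 62; y = λ·(30 - 62) - 6 ≡ 39. → (62, 39)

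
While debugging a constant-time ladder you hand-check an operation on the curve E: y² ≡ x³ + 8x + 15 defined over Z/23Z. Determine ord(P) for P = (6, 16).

6

2P: tangent at (6, 16): λ = (3·6² + 8)/(2·16) ≡ 1/9. 9⁻¹ ≡ 18 (mod 23) since 9·18 = 162 ≡ 1, so λ ≡ 1·18 ≡ 18.
  x = λ² - 6 - 6 = 324 - 12 ≡ 13; y = λ·(6 - 13) - 16 ≡ 19. → (13, 19)
3P: (13, 19) + (6, 16). λ = (16 - 19)/(6 - 13) ≡ 20/16 mod 23. 16⁻¹ ≡ 13 (mod 23) since 16·13 = 208 ≡ 1, so λ ≡ 7.
  x = λ² - 13 - 6 = 49 - 19 ≡ 7; y = λ·(13 - 7) - 19 ≡ 0. → (7, 0)
4P: (7, 0) + (6, 16). λ = (16 - 0)/(6 - 7) ≡ 16/22 mod 23. 22⁻¹ ≡ 22 (mod 23), so λ ≡ 7.
  x = λ² - 7 - 6 = 49 - 13 ≡ 13; y = λ·(7 - 13) - 0 ≡ 4. → (13, 4)
5P: (13, 4) + (6, 16). λ = (16 - 4)/(6 - 13) ≡ 12/16 mod 23. 16⁻¹ ≡ 13 (mod 23) since 16·13 = 208 ≡ 1, so λ ≡ 18.
  x = λ² - 13 - 6 = 324 - 19 ≡ 6; y = λ·(13 - 6) - 4 ≡ 7. → (6, 7)
6P: (6, 7) + (6, 16): same x and y₁ ≡ -y₂, so the sum is O.
6P = O, so the order is 6.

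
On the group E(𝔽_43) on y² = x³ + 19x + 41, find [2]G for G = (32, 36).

(32, 7)

tangent at (32, 36): λ = (3·32² + 19)/(2·36) ≡ 38/29. 29⁻¹ ≡ 3 (mod 43), so λ ≡ 38·3 ≡ 28.
  x = λ² - 32 - 32 = 784 - 64 ≡ 32; y = λ·(32 - 32) - 36 ≡ 7. → (32, 7)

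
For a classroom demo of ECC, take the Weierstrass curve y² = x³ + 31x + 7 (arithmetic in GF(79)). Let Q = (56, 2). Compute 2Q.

(77, 75)

tangent at (56, 2): λ = (3·56² + 31)/(2·2) ≡ 38/4. 4⁻¹ ≡ 20 (mod 79), so λ ≡ 38·20 ≡ 49.
  x = λ² - 56 - 56 = 2401 - 112 ≡ 77; y = λ·(56 - 77) - 2 ≡ 75. → (77, 75)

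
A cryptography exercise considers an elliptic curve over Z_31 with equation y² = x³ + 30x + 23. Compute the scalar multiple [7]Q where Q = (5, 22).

O

Double-and-add on 7 = (111)₂. Start with Q = (5, 22) for the leading 1-bit.
double: tangent at (5, 22): λ = (3·5² + 30)/(2·22) ≡ 12/13. 13⁻¹ ≡ 12 (mod 31) since 13·12 = 156 ≡ 1, so λ ≡ 12·12 ≡ 20.
  x = λ² - 5 - 5 = 400 - 10 ≡ 18; y = λ·(5 - 18) - 22 ≡ 28. → (18, 28)
add Q: (18, 28) + (5, 22). λ = (22 - 28)/(5 - 18) ≡ 25/18 mod 31. 18⁻¹ ≡ 19 (mod 31) since 18·19 = 342 ≡ 1, so λ ≡ 10.
  x = λ² - 18 - 5 = 100 - 23 ≡ 15; y = λ·(18 - 15) - 28 ≡ 2. → (15, 2)
double: tangent at (15, 2): λ = (3·15² + 30)/(2·2) ≡ 23/4. 4⁻¹ ≡ 8 (mod 31), so λ ≡ 23·8 ≡ 29.
  x = λ² - 15 - 15 = 841 - 30 ≡ 5; y = λ·(15 - 5) - 2 ≡ 9. → (5, 9)
add Q: (5, 9) + (5, 22): same x and y₁ ≡ -y₂, so the sum is 𝒪.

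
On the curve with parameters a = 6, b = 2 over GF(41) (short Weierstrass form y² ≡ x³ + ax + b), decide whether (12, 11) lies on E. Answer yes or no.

y² = 11² ≡ 39; x³ + 6x + 2 = 1802 ≡ 39 (mod 41). 39 = 39.

yes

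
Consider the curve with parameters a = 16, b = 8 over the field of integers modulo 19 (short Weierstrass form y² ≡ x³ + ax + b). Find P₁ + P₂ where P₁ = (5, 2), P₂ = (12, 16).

(5, 2) + (12, 16). λ = (16 - 2)/(12 - 5) ≡ 14/7 mod 19. 7⁻¹ ≡ 11 (mod 19) since 7·11 = 77 ≡ 1, so λ ≡ 2.
  x = λ² - 5 - 12 = 4 - 17 ≡ 6; y = λ·(5 - 6) - 2 ≡ 15. → (6, 15)

(6, 15)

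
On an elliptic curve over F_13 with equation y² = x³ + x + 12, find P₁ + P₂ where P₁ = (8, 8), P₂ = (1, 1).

(8, 8) + (1, 1). λ = (1 - 8)/(1 - 8) ≡ 6/6 mod 13. 6⁻¹ ≡ 11 (mod 13), so λ ≡ 1.
  x = λ² - 8 - 1 = 1 - 9 ≡ 5; y = λ·(8 - 5) - 8 ≡ 8. → (5, 8)

(5, 8)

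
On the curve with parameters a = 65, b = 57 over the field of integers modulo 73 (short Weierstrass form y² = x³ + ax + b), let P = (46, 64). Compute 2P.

tangent at (46, 64): λ = (3·46² + 65)/(2·64) ≡ 62/55. 55⁻¹ ≡ 4 (mod 73), so λ ≡ 62·4 ≡ 29.
  x = λ² - 46 - 46 = 841 - 92 ≡ 19; y = λ·(46 - 19) - 64 ≡ 62. → (19, 62)

(19, 62)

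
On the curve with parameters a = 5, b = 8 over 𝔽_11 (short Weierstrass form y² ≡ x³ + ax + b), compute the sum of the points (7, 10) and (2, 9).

(6, 10)

(7, 10) + (2, 9). λ = (9 - 10)/(2 - 7) ≡ 10/6 mod 11. 6⁻¹ ≡ 2 (mod 11), so λ ≡ 9.
  x = λ² - 7 - 2 = 81 - 9 ≡ 6; y = λ·(7 - 6) - 10 ≡ 10. → (6, 10)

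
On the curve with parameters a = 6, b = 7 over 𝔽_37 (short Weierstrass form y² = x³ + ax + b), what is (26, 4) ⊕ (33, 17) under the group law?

(26, 33)

(26, 4) + (33, 17). λ = (17 - 4)/(33 - 26) ≡ 13/7 mod 37. 7⁻¹ ≡ 16 (mod 37) since 7·16 = 112 ≡ 1, so λ ≡ 23.
  x = λ² - 26 - 33 = 529 - 59 ≡ 26; y = λ·(26 - 26) - 4 ≡ 33. → (26, 33)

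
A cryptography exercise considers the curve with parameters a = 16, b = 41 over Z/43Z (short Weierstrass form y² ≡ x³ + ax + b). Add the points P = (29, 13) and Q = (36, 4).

(13, 34)

(29, 13) + (36, 4). λ = (4 - 13)/(36 - 29) ≡ 34/7 mod 43. 7⁻¹ ≡ 37 (mod 43), so λ ≡ 11.
  x = λ² - 29 - 36 = 121 - 65 ≡ 13; y = λ·(29 - 13) - 13 ≡ 34. → (13, 34)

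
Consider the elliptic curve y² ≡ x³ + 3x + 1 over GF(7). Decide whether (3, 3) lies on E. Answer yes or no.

yes

y² = 3² ≡ 2; x³ + 3x + 1 = 37 ≡ 2 (mod 7). 2 = 2.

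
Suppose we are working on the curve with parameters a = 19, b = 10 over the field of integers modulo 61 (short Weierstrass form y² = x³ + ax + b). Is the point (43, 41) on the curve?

no

y² = 41² ≡ 34; x³ + 19x + 10 = 80334 ≡ 58 (mod 61). 34 ≠ 58.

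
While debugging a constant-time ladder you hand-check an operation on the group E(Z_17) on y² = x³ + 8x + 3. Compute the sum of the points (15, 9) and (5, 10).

(15, 9) + (5, 10). λ = (10 - 9)/(5 - 15) ≡ 1/7 mod 17. 7⁻¹ ≡ 5 (mod 17) since 7·5 = 35 ≡ 1, so λ ≡ 5.
  x = λ² - 15 - 5 = 25 - 20 ≡ 5; y = λ·(15 - 5) - 9 ≡ 7. → (5, 7)

(5, 7)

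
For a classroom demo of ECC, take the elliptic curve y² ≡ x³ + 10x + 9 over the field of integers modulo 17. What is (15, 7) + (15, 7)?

tangent at (15, 7): λ = (3·15² + 10)/(2·7) ≡ 5/14. 14⁻¹ ≡ 11 (mod 17), so λ ≡ 5·11 ≡ 4.
  x = λ² - 15 - 15 = 16 - 30 ≡ 3; y = λ·(15 - 3) - 7 ≡ 7. → (3, 7)

(3, 7)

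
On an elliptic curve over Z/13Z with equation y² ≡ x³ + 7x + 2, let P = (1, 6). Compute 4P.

Double-and-add on 4 = (100)₂. Start with P = (1, 6) for the leading 1-bit.
double: tangent at (1, 6): λ = (3·1² + 7)/(2·6) ≡ 10/12. 12⁻¹ ≡ 12 (mod 13), so λ ≡ 10·12 ≡ 3.
  x = λ² - 1 - 1 = 9 - 2 ≡ 7; y = λ·(1 - 7) - 6 ≡ 2. → (7, 2)
double: tangent at (7, 2): λ = (3·7² + 7)/(2·2) ≡ 11/4. 4⁻¹ ≡ 10 (mod 13), so λ ≡ 11·10 ≡ 6.
  x = λ² - 7 - 7 = 36 - 14 ≡ 9; y = λ·(7 - 9) - 2 ≡ 12. → (9, 12)

(9, 12)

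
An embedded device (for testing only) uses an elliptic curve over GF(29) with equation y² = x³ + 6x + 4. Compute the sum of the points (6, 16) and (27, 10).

(6, 16) + (27, 10). λ = (10 - 16)/(27 - 6) ≡ 23/21 mod 29. 21⁻¹ ≡ 18 (mod 29), so λ ≡ 8.
  x = λ² - 6 - 27 = 64 - 33 ≡ 2; y = λ·(6 - 2) - 16 ≡ 16. → (2, 16)

(2, 16)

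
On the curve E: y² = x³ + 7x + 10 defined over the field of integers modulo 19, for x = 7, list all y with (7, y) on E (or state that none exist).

x³ + 7x + 10 = 402 ≡ 3 (mod 19).
3 is a non-residue mod 19; no y exists.

none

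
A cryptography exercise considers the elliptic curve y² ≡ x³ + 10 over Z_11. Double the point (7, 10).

(1, 0)

tangent at (7, 10): λ = (3·7² + 0)/(2·10) ≡ 4/9. 9⁻¹ ≡ 5 (mod 11), so λ ≡ 4·5 ≡ 9.
  x = λ² - 7 - 7 = 81 - 14 ≡ 1; y = λ·(7 - 1) - 10 ≡ 0. → (1, 0)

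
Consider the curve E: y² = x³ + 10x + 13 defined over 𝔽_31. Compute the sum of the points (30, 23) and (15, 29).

(30, 23) + (15, 29). λ = (29 - 23)/(15 - 30) ≡ 6/16 mod 31. 16⁻¹ ≡ 2 (mod 31), so λ ≡ 12.
  x = λ² - 30 - 15 = 144 - 45 ≡ 6; y = λ·(30 - 6) - 23 ≡ 17. → (6, 17)

(6, 17)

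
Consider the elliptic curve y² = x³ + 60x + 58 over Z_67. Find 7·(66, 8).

Write Q = (66, 8).
Repeated addition: build up to 7Q.
2Q: tangent at (66, 8): λ = (3·66² + 60)/(2·8) ≡ 63/16. 16⁻¹ ≡ 21 (mod 67), so λ ≡ 63·21 ≡ 50.
  x = λ² - 66 - 66 = 2500 - 132 ≡ 23; y = λ·(66 - 23) - 8 ≡ 65. → (23, 65)
3Q: (23, 65) + (66, 8). λ = (8 - 65)/(66 - 23) ≡ 10/43 mod 67. 43⁻¹ ≡ 53 (mod 67), so λ ≡ 61.
  x = λ² - 23 - 66 = 3721 - 89 ≡ 14; y = λ·(23 - 14) - 65 ≡ 15. → (14, 15)
4Q: (14, 15) + (66, 8). λ = (8 - 15)/(66 - 14) ≡ 60/52 mod 67. 52⁻¹ ≡ 58 (mod 67), so λ ≡ 63.
  x = λ² - 14 - 66 = 3969 - 80 ≡ 3; y = λ·(14 - 3) - 15 ≡ 8. → (3, 8)
5Q: (3, 8) + (66, 8). λ = (8 - 8)/(66 - 3) ≡ 0/63 mod 67. 63⁻¹ ≡ 50 (mod 67), so λ ≡ 0.
  x = λ² - 3 - 66 = 0 - 69 ≡ 65; y = λ·(3 - 65) - 8 ≡ 59. → (65, 59)
6Q: (65, 59) + (66, 8). λ = (8 - 59)/(66 - 65) ≡ 16/1 mod 67. 1⁻¹ ≡ 1 (mod 67) since 1·1 = 1 ≡ 1, so λ ≡ 16.
  x = λ² - 65 - 66 = 256 - 131 ≡ 58; y = λ·(65 - 58) - 59 ≡ 53. → (58, 53)
7Q: (58, 53) + (66, 8). λ = (8 - 53)/(66 - 58) ≡ 22/8 mod 67. 8⁻¹ ≡ 42 (mod 67), so λ ≡ 53.
  x = λ² - 58 - 66 = 2809 - 124 ≡ 5; y = λ·(58 - 5) - 53 ≡ 9. → (5, 9)

(5, 9)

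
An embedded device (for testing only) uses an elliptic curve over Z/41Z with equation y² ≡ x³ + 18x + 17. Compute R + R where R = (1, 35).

(19, 17)

tangent at (1, 35): λ = (3·1² + 18)/(2·35) ≡ 21/29. 29⁻¹ ≡ 17 (mod 41) since 29·17 = 493 ≡ 1, so λ ≡ 21·17 ≡ 29.
  x = λ² - 1 - 1 = 841 - 2 ≡ 19; y = λ·(1 - 19) - 35 ≡ 17. → (19, 17)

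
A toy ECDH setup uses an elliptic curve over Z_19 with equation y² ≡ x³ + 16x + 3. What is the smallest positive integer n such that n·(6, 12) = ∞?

2P: tangent at (6, 12): λ = (3·6² + 16)/(2·12) ≡ 10/5. 5⁻¹ ≡ 4 (mod 19) since 5·4 = 20 ≡ 1, so λ ≡ 10·4 ≡ 2.
  x = λ² - 6 - 6 = 4 - 12 ≡ 11; y = λ·(6 - 11) - 12 ≡ 16. → (11, 16)
3P: (11, 16) + (6, 12). λ = (12 - 16)/(6 - 11) ≡ 15/14 mod 19. 14⁻¹ ≡ 15 (mod 19), so λ ≡ 16.
  x = λ² - 11 - 6 = 256 - 17 ≡ 11; y = λ·(11 - 11) - 16 ≡ 3. → (11, 3)
4P: (11, 3) + (6, 12). λ = (12 - 3)/(6 - 11) ≡ 9/14 mod 19. 14⁻¹ ≡ 15 (mod 19), so λ ≡ 2.
  x = λ² - 11 - 6 = 4 - 17 ≡ 6; y = λ·(11 - 6) - 3 ≡ 7. → (6, 7)
5P: (6, 7) + (6, 12): same x and y₁ ≡ -y₂, so the sum is ∞.
5P = ∞, so the order is 5.

5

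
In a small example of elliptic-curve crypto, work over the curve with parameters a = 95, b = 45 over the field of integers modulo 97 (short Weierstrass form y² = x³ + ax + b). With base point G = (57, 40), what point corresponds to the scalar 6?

(47, 88)

Double-and-add on 6 = (110)₂. Start with G = (57, 40) for the leading 1-bit.
double: tangent at (57, 40): λ = (3·57² + 95)/(2·40) ≡ 45/80. 80⁻¹ ≡ 57 (mod 97), so λ ≡ 45·57 ≡ 43.
  x = λ² - 57 - 57 = 1849 - 114 ≡ 86; y = λ·(57 - 86) - 40 ≡ 71. → (86, 71)
add G: (86, 71) + (57, 40). λ = (40 - 71)/(57 - 86) ≡ 66/68 mod 97. 68⁻¹ ≡ 10 (mod 97) since 68·10 = 680 ≡ 1, so λ ≡ 78.
  x = λ² - 86 - 57 = 6084 - 143 ≡ 24; y = λ·(86 - 24) - 71 ≡ 12. → (24, 12)
double: tangent at (24, 12): λ = (3·24² + 95)/(2·12) ≡ 77/24. 24⁻¹ ≡ 93 (mod 97), so λ ≡ 77·93 ≡ 80.
  x = λ² - 24 - 24 = 6400 - 48 ≡ 47; y = λ·(24 - 47) - 12 ≡ 88. → (47, 88)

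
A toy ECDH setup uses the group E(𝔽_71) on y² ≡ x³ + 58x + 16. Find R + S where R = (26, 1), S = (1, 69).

(26, 1) + (1, 69). λ = (69 - 1)/(1 - 26) ≡ 68/46 mod 71. 46⁻¹ ≡ 17 (mod 71), so λ ≡ 20.
  x = λ² - 26 - 1 = 400 - 27 ≡ 18; y = λ·(26 - 18) - 1 ≡ 17. → (18, 17)

(18, 17)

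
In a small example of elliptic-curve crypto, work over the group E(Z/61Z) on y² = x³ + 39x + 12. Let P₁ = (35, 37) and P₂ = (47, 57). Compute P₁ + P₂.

(36, 2)

(35, 37) + (47, 57). λ = (57 - 37)/(47 - 35) ≡ 20/12 mod 61. 12⁻¹ ≡ 56 (mod 61) since 12·56 = 672 ≡ 1, so λ ≡ 22.
  x = λ² - 35 - 47 = 484 - 82 ≡ 36; y = λ·(35 - 36) - 37 ≡ 2. → (36, 2)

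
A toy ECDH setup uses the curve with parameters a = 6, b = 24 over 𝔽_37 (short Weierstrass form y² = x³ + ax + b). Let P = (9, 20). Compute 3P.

(14, 15)

Repeated addition: build up to 3P.
2P: tangent at (9, 20): λ = (3·9² + 6)/(2·20) ≡ 27/3. 3⁻¹ ≡ 25 (mod 37), so λ ≡ 27·25 ≡ 9.
  x = λ² - 9 - 9 = 81 - 18 ≡ 26; y = λ·(9 - 26) - 20 ≡ 12. → (26, 12)
3P: (26, 12) + (9, 20). λ = (20 - 12)/(9 - 26) ≡ 8/20 mod 37. 20⁻¹ ≡ 13 (mod 37) since 20·13 = 260 ≡ 1, so λ ≡ 30.
  x = λ² - 26 - 9 = 900 - 35 ≡ 14; y = λ·(26 - 14) - 12 ≡ 15. → (14, 15)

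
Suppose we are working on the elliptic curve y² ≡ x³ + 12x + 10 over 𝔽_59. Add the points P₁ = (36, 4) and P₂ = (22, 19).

(47, 12)

(36, 4) + (22, 19). λ = (19 - 4)/(22 - 36) ≡ 15/45 mod 59. 45⁻¹ ≡ 21 (mod 59) since 45·21 = 945 ≡ 1, so λ ≡ 20.
  x = λ² - 36 - 22 = 400 - 58 ≡ 47; y = λ·(36 - 47) - 4 ≡ 12. → (47, 12)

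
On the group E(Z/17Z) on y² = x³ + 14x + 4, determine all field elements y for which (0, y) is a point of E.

x³ + 14x + 4 = 4 ≡ 4 (mod 17).
Square roots of 4 mod 17: 2 and 15 (since 2² = 4 ≡ 4).

2, 15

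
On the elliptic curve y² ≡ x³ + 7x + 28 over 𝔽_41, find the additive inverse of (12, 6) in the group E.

-(12, 6) = (12, -6 mod 41) = (12, 35).

(12, 35)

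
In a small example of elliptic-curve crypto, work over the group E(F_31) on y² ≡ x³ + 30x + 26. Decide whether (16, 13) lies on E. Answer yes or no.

y² = 13² ≡ 14; x³ + 30x + 26 = 4602 ≡ 14 (mod 31). 14 = 14.

yes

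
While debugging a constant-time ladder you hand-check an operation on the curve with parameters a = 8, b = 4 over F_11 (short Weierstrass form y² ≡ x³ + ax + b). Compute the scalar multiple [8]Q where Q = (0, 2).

(4, 10)

Double-and-add on 8 = (1000)₂. Start with Q = (0, 2) for the leading 1-bit.
double: tangent at (0, 2): λ = (3·0² + 8)/(2·2) ≡ 8/4. 4⁻¹ ≡ 3 (mod 11) since 4·3 = 12 ≡ 1, so λ ≡ 8·3 ≡ 2.
  x = λ² - 0 - 0 = 4 - 0 ≡ 4; y = λ·(0 - 4) - 2 ≡ 1. → (4, 1)
double: tangent at (4, 1): λ = (3·4² + 8)/(2·1) ≡ 1/2. 2⁻¹ ≡ 6 (mod 11), so λ ≡ 1·6 ≡ 6.
  x = λ² - 4 - 4 = 36 - 8 ≡ 6; y = λ·(4 - 6) - 1 ≡ 9. → (6, 9)
double: tangent at (6, 9): λ = (3·6² + 8)/(2·9) ≡ 6/7. 7⁻¹ ≡ 8 (mod 11), so λ ≡ 6·8 ≡ 4.
  x = λ² - 6 - 6 = 16 - 12 ≡ 4; y = λ·(6 - 4) - 9 ≡ 10. → (4, 10)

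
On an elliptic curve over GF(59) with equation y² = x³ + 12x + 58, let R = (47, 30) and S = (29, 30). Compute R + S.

(47, 30) + (29, 30). λ = (30 - 30)/(29 - 47) ≡ 0/41 mod 59. 41⁻¹ ≡ 36 (mod 59), so λ ≡ 0.
  x = λ² - 47 - 29 = 0 - 76 ≡ 42; y = λ·(47 - 42) - 30 ≡ 29. → (42, 29)

(42, 29)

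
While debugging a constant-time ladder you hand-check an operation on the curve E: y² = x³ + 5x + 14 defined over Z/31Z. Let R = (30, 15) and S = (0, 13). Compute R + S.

(5, 28)

(30, 15) + (0, 13). λ = (13 - 15)/(0 - 30) ≡ 29/1 mod 31. 1⁻¹ ≡ 1 (mod 31), so λ ≡ 29.
  x = λ² - 30 - 0 = 841 - 30 ≡ 5; y = λ·(30 - 5) - 15 ≡ 28. → (5, 28)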